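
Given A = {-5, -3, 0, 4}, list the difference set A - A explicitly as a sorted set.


A - A = {a - a' : a, a' ∈ A}.
Compute a - a' for each ordered pair (a, a'):
a = -5: -5--5=0, -5--3=-2, -5-0=-5, -5-4=-9
a = -3: -3--5=2, -3--3=0, -3-0=-3, -3-4=-7
a = 0: 0--5=5, 0--3=3, 0-0=0, 0-4=-4
a = 4: 4--5=9, 4--3=7, 4-0=4, 4-4=0
Collecting distinct values (and noting 0 appears from a-a):
A - A = {-9, -7, -5, -4, -3, -2, 0, 2, 3, 4, 5, 7, 9}
|A - A| = 13

A - A = {-9, -7, -5, -4, -3, -2, 0, 2, 3, 4, 5, 7, 9}


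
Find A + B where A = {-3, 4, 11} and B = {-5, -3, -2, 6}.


A + B = {a + b : a ∈ A, b ∈ B}.
Enumerate all |A|·|B| = 3·4 = 12 pairs (a, b) and collect distinct sums.
a = -3: -3+-5=-8, -3+-3=-6, -3+-2=-5, -3+6=3
a = 4: 4+-5=-1, 4+-3=1, 4+-2=2, 4+6=10
a = 11: 11+-5=6, 11+-3=8, 11+-2=9, 11+6=17
Collecting distinct sums: A + B = {-8, -6, -5, -1, 1, 2, 3, 6, 8, 9, 10, 17}
|A + B| = 12

A + B = {-8, -6, -5, -1, 1, 2, 3, 6, 8, 9, 10, 17}


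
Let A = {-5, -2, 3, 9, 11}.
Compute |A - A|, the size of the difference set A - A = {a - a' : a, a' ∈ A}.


A - A = {a - a' : a, a' ∈ A}; |A| = 5.
Bounds: 2|A|-1 ≤ |A - A| ≤ |A|² - |A| + 1, i.e. 9 ≤ |A - A| ≤ 21.
Note: 0 ∈ A - A always (from a - a). The set is symmetric: if d ∈ A - A then -d ∈ A - A.
Enumerate nonzero differences d = a - a' with a > a' (then include -d):
Positive differences: {2, 3, 5, 6, 8, 11, 13, 14, 16}
Full difference set: {0} ∪ (positive diffs) ∪ (negative diffs).
|A - A| = 1 + 2·9 = 19 (matches direct enumeration: 19).

|A - A| = 19


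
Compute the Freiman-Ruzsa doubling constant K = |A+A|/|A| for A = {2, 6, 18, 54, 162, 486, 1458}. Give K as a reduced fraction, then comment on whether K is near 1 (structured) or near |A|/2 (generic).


|A| = 7.
Compute A + A by enumerating all 49 pairs.
A + A = {4, 8, 12, 20, 24, 36, 56, 60, 72, 108, 164, 168, 180, 216, 324, 488, 492, 504, 540, 648, 972, 1460, 1464, 1476, 1512, 1620, 1944, 2916}, so |A + A| = 28.
K = |A + A| / |A| = 28/7 = 4/1 ≈ 4.0000.
Reference: AP of size 7 gives K = 13/7 ≈ 1.8571; a fully generic set of size 7 gives K ≈ 4.0000.

|A| = 7, |A + A| = 28, K = 28/7 = 4/1.


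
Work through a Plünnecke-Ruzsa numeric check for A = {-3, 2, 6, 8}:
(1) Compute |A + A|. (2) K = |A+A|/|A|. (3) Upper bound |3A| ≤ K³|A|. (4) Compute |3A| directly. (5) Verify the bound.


|A| = 4.
Step 1: Compute A + A by enumerating all 16 pairs.
A + A = {-6, -1, 3, 4, 5, 8, 10, 12, 14, 16}, so |A + A| = 10.
Step 2: Doubling constant K = |A + A|/|A| = 10/4 = 10/4 ≈ 2.5000.
Step 3: Plünnecke-Ruzsa gives |3A| ≤ K³·|A| = (2.5000)³ · 4 ≈ 62.5000.
Step 4: Compute 3A = A + A + A directly by enumerating all triples (a,b,c) ∈ A³; |3A| = 19.
Step 5: Check 19 ≤ 62.5000? Yes ✓.

K = 10/4, Plünnecke-Ruzsa bound K³|A| ≈ 62.5000, |3A| = 19, inequality holds.


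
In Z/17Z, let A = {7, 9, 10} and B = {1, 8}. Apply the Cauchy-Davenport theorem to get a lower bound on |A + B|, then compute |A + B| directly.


Cauchy-Davenport: |A + B| ≥ min(p, |A| + |B| - 1) for A, B nonempty in Z/pZ.
|A| = 3, |B| = 2, p = 17.
CD lower bound = min(17, 3 + 2 - 1) = min(17, 4) = 4.
Compute A + B mod 17 directly:
a = 7: 7+1=8, 7+8=15
a = 9: 9+1=10, 9+8=0
a = 10: 10+1=11, 10+8=1
A + B = {0, 1, 8, 10, 11, 15}, so |A + B| = 6.
Verify: 6 ≥ 4? Yes ✓.

CD lower bound = 4, actual |A + B| = 6.


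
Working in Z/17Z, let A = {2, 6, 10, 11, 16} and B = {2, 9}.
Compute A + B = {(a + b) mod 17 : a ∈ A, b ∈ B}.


Work in Z/17Z: reduce every sum a + b modulo 17.
Enumerate all 10 pairs:
a = 2: 2+2=4, 2+9=11
a = 6: 6+2=8, 6+9=15
a = 10: 10+2=12, 10+9=2
a = 11: 11+2=13, 11+9=3
a = 16: 16+2=1, 16+9=8
Distinct residues collected: {1, 2, 3, 4, 8, 11, 12, 13, 15}
|A + B| = 9 (out of 17 total residues).

A + B = {1, 2, 3, 4, 8, 11, 12, 13, 15}


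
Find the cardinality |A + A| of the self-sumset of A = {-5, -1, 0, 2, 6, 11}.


A + A = {a + a' : a, a' ∈ A}; |A| = 6.
General bounds: 2|A| - 1 ≤ |A + A| ≤ |A|(|A|+1)/2, i.e. 11 ≤ |A + A| ≤ 21.
Lower bound 2|A|-1 is attained iff A is an arithmetic progression.
Enumerate sums a + a' for a ≤ a' (symmetric, so this suffices):
a = -5: -5+-5=-10, -5+-1=-6, -5+0=-5, -5+2=-3, -5+6=1, -5+11=6
a = -1: -1+-1=-2, -1+0=-1, -1+2=1, -1+6=5, -1+11=10
a = 0: 0+0=0, 0+2=2, 0+6=6, 0+11=11
a = 2: 2+2=4, 2+6=8, 2+11=13
a = 6: 6+6=12, 6+11=17
a = 11: 11+11=22
Distinct sums: {-10, -6, -5, -3, -2, -1, 0, 1, 2, 4, 5, 6, 8, 10, 11, 12, 13, 17, 22}
|A + A| = 19

|A + A| = 19


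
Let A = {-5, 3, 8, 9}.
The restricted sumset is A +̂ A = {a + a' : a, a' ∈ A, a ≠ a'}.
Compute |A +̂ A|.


Restricted sumset: A +̂ A = {a + a' : a ∈ A, a' ∈ A, a ≠ a'}.
Equivalently, take A + A and drop any sum 2a that is achievable ONLY as a + a for a ∈ A (i.e. sums representable only with equal summands).
Enumerate pairs (a, a') with a < a' (symmetric, so each unordered pair gives one sum; this covers all a ≠ a'):
  -5 + 3 = -2
  -5 + 8 = 3
  -5 + 9 = 4
  3 + 8 = 11
  3 + 9 = 12
  8 + 9 = 17
Collected distinct sums: {-2, 3, 4, 11, 12, 17}
|A +̂ A| = 6
(Reference bound: |A +̂ A| ≥ 2|A| - 3 for |A| ≥ 2, with |A| = 4 giving ≥ 5.)

|A +̂ A| = 6


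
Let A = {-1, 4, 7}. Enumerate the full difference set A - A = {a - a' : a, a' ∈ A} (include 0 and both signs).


A - A = {a - a' : a, a' ∈ A}.
Compute a - a' for each ordered pair (a, a'):
a = -1: -1--1=0, -1-4=-5, -1-7=-8
a = 4: 4--1=5, 4-4=0, 4-7=-3
a = 7: 7--1=8, 7-4=3, 7-7=0
Collecting distinct values (and noting 0 appears from a-a):
A - A = {-8, -5, -3, 0, 3, 5, 8}
|A - A| = 7

A - A = {-8, -5, -3, 0, 3, 5, 8}


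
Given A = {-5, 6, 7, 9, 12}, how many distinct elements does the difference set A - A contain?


A - A = {a - a' : a, a' ∈ A}; |A| = 5.
Bounds: 2|A|-1 ≤ |A - A| ≤ |A|² - |A| + 1, i.e. 9 ≤ |A - A| ≤ 21.
Note: 0 ∈ A - A always (from a - a). The set is symmetric: if d ∈ A - A then -d ∈ A - A.
Enumerate nonzero differences d = a - a' with a > a' (then include -d):
Positive differences: {1, 2, 3, 5, 6, 11, 12, 14, 17}
Full difference set: {0} ∪ (positive diffs) ∪ (negative diffs).
|A - A| = 1 + 2·9 = 19 (matches direct enumeration: 19).

|A - A| = 19


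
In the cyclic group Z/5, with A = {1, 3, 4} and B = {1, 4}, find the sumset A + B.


Work in Z/5Z: reduce every sum a + b modulo 5.
Enumerate all 6 pairs:
a = 1: 1+1=2, 1+4=0
a = 3: 3+1=4, 3+4=2
a = 4: 4+1=0, 4+4=3
Distinct residues collected: {0, 2, 3, 4}
|A + B| = 4 (out of 5 total residues).

A + B = {0, 2, 3, 4}


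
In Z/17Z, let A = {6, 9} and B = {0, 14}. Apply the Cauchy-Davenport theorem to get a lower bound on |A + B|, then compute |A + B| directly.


Cauchy-Davenport: |A + B| ≥ min(p, |A| + |B| - 1) for A, B nonempty in Z/pZ.
|A| = 2, |B| = 2, p = 17.
CD lower bound = min(17, 2 + 2 - 1) = min(17, 3) = 3.
Compute A + B mod 17 directly:
a = 6: 6+0=6, 6+14=3
a = 9: 9+0=9, 9+14=6
A + B = {3, 6, 9}, so |A + B| = 3.
Verify: 3 ≥ 3? Yes ✓.

CD lower bound = 3, actual |A + B| = 3.


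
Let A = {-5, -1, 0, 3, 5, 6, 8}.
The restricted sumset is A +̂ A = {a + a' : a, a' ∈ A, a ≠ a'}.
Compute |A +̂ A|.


Restricted sumset: A +̂ A = {a + a' : a ∈ A, a' ∈ A, a ≠ a'}.
Equivalently, take A + A and drop any sum 2a that is achievable ONLY as a + a for a ∈ A (i.e. sums representable only with equal summands).
Enumerate pairs (a, a') with a < a' (symmetric, so each unordered pair gives one sum; this covers all a ≠ a'):
  -5 + -1 = -6
  -5 + 0 = -5
  -5 + 3 = -2
  -5 + 5 = 0
  -5 + 6 = 1
  -5 + 8 = 3
  -1 + 0 = -1
  -1 + 3 = 2
  -1 + 5 = 4
  -1 + 6 = 5
  -1 + 8 = 7
  0 + 3 = 3
  0 + 5 = 5
  0 + 6 = 6
  0 + 8 = 8
  3 + 5 = 8
  3 + 6 = 9
  3 + 8 = 11
  5 + 6 = 11
  5 + 8 = 13
  6 + 8 = 14
Collected distinct sums: {-6, -5, -2, -1, 0, 1, 2, 3, 4, 5, 6, 7, 8, 9, 11, 13, 14}
|A +̂ A| = 17
(Reference bound: |A +̂ A| ≥ 2|A| - 3 for |A| ≥ 2, with |A| = 7 giving ≥ 11.)

|A +̂ A| = 17


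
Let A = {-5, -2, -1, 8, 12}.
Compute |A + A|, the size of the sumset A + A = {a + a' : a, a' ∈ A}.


A + A = {a + a' : a, a' ∈ A}; |A| = 5.
General bounds: 2|A| - 1 ≤ |A + A| ≤ |A|(|A|+1)/2, i.e. 9 ≤ |A + A| ≤ 15.
Lower bound 2|A|-1 is attained iff A is an arithmetic progression.
Enumerate sums a + a' for a ≤ a' (symmetric, so this suffices):
a = -5: -5+-5=-10, -5+-2=-7, -5+-1=-6, -5+8=3, -5+12=7
a = -2: -2+-2=-4, -2+-1=-3, -2+8=6, -2+12=10
a = -1: -1+-1=-2, -1+8=7, -1+12=11
a = 8: 8+8=16, 8+12=20
a = 12: 12+12=24
Distinct sums: {-10, -7, -6, -4, -3, -2, 3, 6, 7, 10, 11, 16, 20, 24}
|A + A| = 14

|A + A| = 14


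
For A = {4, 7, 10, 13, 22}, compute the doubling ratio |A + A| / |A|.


|A| = 5.
Compute A + A by enumerating all 25 pairs.
A + A = {8, 11, 14, 17, 20, 23, 26, 29, 32, 35, 44}, so |A + A| = 11.
K = |A + A| / |A| = 11/5 (already in lowest terms) ≈ 2.2000.
Reference: AP of size 5 gives K = 9/5 ≈ 1.8000; a fully generic set of size 5 gives K ≈ 3.0000.

|A| = 5, |A + A| = 11, K = 11/5.


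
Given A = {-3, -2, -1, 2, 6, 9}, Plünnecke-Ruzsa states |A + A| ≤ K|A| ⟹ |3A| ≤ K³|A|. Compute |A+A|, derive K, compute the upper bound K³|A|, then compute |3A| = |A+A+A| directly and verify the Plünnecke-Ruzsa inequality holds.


|A| = 6.
Step 1: Compute A + A by enumerating all 36 pairs.
A + A = {-6, -5, -4, -3, -2, -1, 0, 1, 3, 4, 5, 6, 7, 8, 11, 12, 15, 18}, so |A + A| = 18.
Step 2: Doubling constant K = |A + A|/|A| = 18/6 = 18/6 ≈ 3.0000.
Step 3: Plünnecke-Ruzsa gives |3A| ≤ K³·|A| = (3.0000)³ · 6 ≈ 162.0000.
Step 4: Compute 3A = A + A + A directly by enumerating all triples (a,b,c) ∈ A³; |3A| = 32.
Step 5: Check 32 ≤ 162.0000? Yes ✓.

K = 18/6, Plünnecke-Ruzsa bound K³|A| ≈ 162.0000, |3A| = 32, inequality holds.


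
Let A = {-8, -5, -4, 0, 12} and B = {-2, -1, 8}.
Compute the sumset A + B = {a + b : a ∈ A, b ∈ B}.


A + B = {a + b : a ∈ A, b ∈ B}.
Enumerate all |A|·|B| = 5·3 = 15 pairs (a, b) and collect distinct sums.
a = -8: -8+-2=-10, -8+-1=-9, -8+8=0
a = -5: -5+-2=-7, -5+-1=-6, -5+8=3
a = -4: -4+-2=-6, -4+-1=-5, -4+8=4
a = 0: 0+-2=-2, 0+-1=-1, 0+8=8
a = 12: 12+-2=10, 12+-1=11, 12+8=20
Collecting distinct sums: A + B = {-10, -9, -7, -6, -5, -2, -1, 0, 3, 4, 8, 10, 11, 20}
|A + B| = 14

A + B = {-10, -9, -7, -6, -5, -2, -1, 0, 3, 4, 8, 10, 11, 20}


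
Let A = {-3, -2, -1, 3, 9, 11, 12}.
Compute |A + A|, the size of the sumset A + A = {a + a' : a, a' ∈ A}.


A + A = {a + a' : a, a' ∈ A}; |A| = 7.
General bounds: 2|A| - 1 ≤ |A + A| ≤ |A|(|A|+1)/2, i.e. 13 ≤ |A + A| ≤ 28.
Lower bound 2|A|-1 is attained iff A is an arithmetic progression.
Enumerate sums a + a' for a ≤ a' (symmetric, so this suffices):
a = -3: -3+-3=-6, -3+-2=-5, -3+-1=-4, -3+3=0, -3+9=6, -3+11=8, -3+12=9
a = -2: -2+-2=-4, -2+-1=-3, -2+3=1, -2+9=7, -2+11=9, -2+12=10
a = -1: -1+-1=-2, -1+3=2, -1+9=8, -1+11=10, -1+12=11
a = 3: 3+3=6, 3+9=12, 3+11=14, 3+12=15
a = 9: 9+9=18, 9+11=20, 9+12=21
a = 11: 11+11=22, 11+12=23
a = 12: 12+12=24
Distinct sums: {-6, -5, -4, -3, -2, 0, 1, 2, 6, 7, 8, 9, 10, 11, 12, 14, 15, 18, 20, 21, 22, 23, 24}
|A + A| = 23

|A + A| = 23


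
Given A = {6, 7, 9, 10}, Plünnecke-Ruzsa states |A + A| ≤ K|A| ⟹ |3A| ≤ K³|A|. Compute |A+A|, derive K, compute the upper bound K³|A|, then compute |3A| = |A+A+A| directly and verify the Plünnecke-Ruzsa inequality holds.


|A| = 4.
Step 1: Compute A + A by enumerating all 16 pairs.
A + A = {12, 13, 14, 15, 16, 17, 18, 19, 20}, so |A + A| = 9.
Step 2: Doubling constant K = |A + A|/|A| = 9/4 = 9/4 ≈ 2.2500.
Step 3: Plünnecke-Ruzsa gives |3A| ≤ K³·|A| = (2.2500)³ · 4 ≈ 45.5625.
Step 4: Compute 3A = A + A + A directly by enumerating all triples (a,b,c) ∈ A³; |3A| = 13.
Step 5: Check 13 ≤ 45.5625? Yes ✓.

K = 9/4, Plünnecke-Ruzsa bound K³|A| ≈ 45.5625, |3A| = 13, inequality holds.


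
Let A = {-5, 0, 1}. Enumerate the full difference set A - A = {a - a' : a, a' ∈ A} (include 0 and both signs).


A - A = {a - a' : a, a' ∈ A}.
Compute a - a' for each ordered pair (a, a'):
a = -5: -5--5=0, -5-0=-5, -5-1=-6
a = 0: 0--5=5, 0-0=0, 0-1=-1
a = 1: 1--5=6, 1-0=1, 1-1=0
Collecting distinct values (and noting 0 appears from a-a):
A - A = {-6, -5, -1, 0, 1, 5, 6}
|A - A| = 7

A - A = {-6, -5, -1, 0, 1, 5, 6}


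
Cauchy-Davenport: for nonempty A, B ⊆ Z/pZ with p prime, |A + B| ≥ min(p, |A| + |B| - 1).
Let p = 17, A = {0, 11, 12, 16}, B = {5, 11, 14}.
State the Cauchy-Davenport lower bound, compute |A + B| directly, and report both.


Cauchy-Davenport: |A + B| ≥ min(p, |A| + |B| - 1) for A, B nonempty in Z/pZ.
|A| = 4, |B| = 3, p = 17.
CD lower bound = min(17, 4 + 3 - 1) = min(17, 6) = 6.
Compute A + B mod 17 directly:
a = 0: 0+5=5, 0+11=11, 0+14=14
a = 11: 11+5=16, 11+11=5, 11+14=8
a = 12: 12+5=0, 12+11=6, 12+14=9
a = 16: 16+5=4, 16+11=10, 16+14=13
A + B = {0, 4, 5, 6, 8, 9, 10, 11, 13, 14, 16}, so |A + B| = 11.
Verify: 11 ≥ 6? Yes ✓.

CD lower bound = 6, actual |A + B| = 11.


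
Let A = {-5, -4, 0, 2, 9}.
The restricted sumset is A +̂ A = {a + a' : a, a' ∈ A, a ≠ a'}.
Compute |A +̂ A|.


Restricted sumset: A +̂ A = {a + a' : a ∈ A, a' ∈ A, a ≠ a'}.
Equivalently, take A + A and drop any sum 2a that is achievable ONLY as a + a for a ∈ A (i.e. sums representable only with equal summands).
Enumerate pairs (a, a') with a < a' (symmetric, so each unordered pair gives one sum; this covers all a ≠ a'):
  -5 + -4 = -9
  -5 + 0 = -5
  -5 + 2 = -3
  -5 + 9 = 4
  -4 + 0 = -4
  -4 + 2 = -2
  -4 + 9 = 5
  0 + 2 = 2
  0 + 9 = 9
  2 + 9 = 11
Collected distinct sums: {-9, -5, -4, -3, -2, 2, 4, 5, 9, 11}
|A +̂ A| = 10
(Reference bound: |A +̂ A| ≥ 2|A| - 3 for |A| ≥ 2, with |A| = 5 giving ≥ 7.)

|A +̂ A| = 10


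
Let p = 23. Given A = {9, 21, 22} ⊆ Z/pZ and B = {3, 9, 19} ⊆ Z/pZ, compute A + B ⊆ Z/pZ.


Work in Z/23Z: reduce every sum a + b modulo 23.
Enumerate all 9 pairs:
a = 9: 9+3=12, 9+9=18, 9+19=5
a = 21: 21+3=1, 21+9=7, 21+19=17
a = 22: 22+3=2, 22+9=8, 22+19=18
Distinct residues collected: {1, 2, 5, 7, 8, 12, 17, 18}
|A + B| = 8 (out of 23 total residues).

A + B = {1, 2, 5, 7, 8, 12, 17, 18}


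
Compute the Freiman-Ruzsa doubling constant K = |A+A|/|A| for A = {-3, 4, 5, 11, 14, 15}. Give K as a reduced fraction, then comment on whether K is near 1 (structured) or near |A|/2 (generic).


|A| = 6.
Compute A + A by enumerating all 36 pairs.
A + A = {-6, 1, 2, 8, 9, 10, 11, 12, 15, 16, 18, 19, 20, 22, 25, 26, 28, 29, 30}, so |A + A| = 19.
K = |A + A| / |A| = 19/6 (already in lowest terms) ≈ 3.1667.
Reference: AP of size 6 gives K = 11/6 ≈ 1.8333; a fully generic set of size 6 gives K ≈ 3.5000.

|A| = 6, |A + A| = 19, K = 19/6.


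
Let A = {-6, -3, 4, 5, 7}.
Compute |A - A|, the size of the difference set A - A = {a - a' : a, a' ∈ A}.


A - A = {a - a' : a, a' ∈ A}; |A| = 5.
Bounds: 2|A|-1 ≤ |A - A| ≤ |A|² - |A| + 1, i.e. 9 ≤ |A - A| ≤ 21.
Note: 0 ∈ A - A always (from a - a). The set is symmetric: if d ∈ A - A then -d ∈ A - A.
Enumerate nonzero differences d = a - a' with a > a' (then include -d):
Positive differences: {1, 2, 3, 7, 8, 10, 11, 13}
Full difference set: {0} ∪ (positive diffs) ∪ (negative diffs).
|A - A| = 1 + 2·8 = 17 (matches direct enumeration: 17).

|A - A| = 17


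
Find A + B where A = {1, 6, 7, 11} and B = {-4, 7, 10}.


A + B = {a + b : a ∈ A, b ∈ B}.
Enumerate all |A|·|B| = 4·3 = 12 pairs (a, b) and collect distinct sums.
a = 1: 1+-4=-3, 1+7=8, 1+10=11
a = 6: 6+-4=2, 6+7=13, 6+10=16
a = 7: 7+-4=3, 7+7=14, 7+10=17
a = 11: 11+-4=7, 11+7=18, 11+10=21
Collecting distinct sums: A + B = {-3, 2, 3, 7, 8, 11, 13, 14, 16, 17, 18, 21}
|A + B| = 12

A + B = {-3, 2, 3, 7, 8, 11, 13, 14, 16, 17, 18, 21}


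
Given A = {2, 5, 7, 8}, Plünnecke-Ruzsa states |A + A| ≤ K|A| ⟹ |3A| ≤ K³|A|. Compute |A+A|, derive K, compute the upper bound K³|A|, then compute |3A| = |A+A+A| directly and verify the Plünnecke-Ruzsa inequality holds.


|A| = 4.
Step 1: Compute A + A by enumerating all 16 pairs.
A + A = {4, 7, 9, 10, 12, 13, 14, 15, 16}, so |A + A| = 9.
Step 2: Doubling constant K = |A + A|/|A| = 9/4 = 9/4 ≈ 2.2500.
Step 3: Plünnecke-Ruzsa gives |3A| ≤ K³·|A| = (2.2500)³ · 4 ≈ 45.5625.
Step 4: Compute 3A = A + A + A directly by enumerating all triples (a,b,c) ∈ A³; |3A| = 15.
Step 5: Check 15 ≤ 45.5625? Yes ✓.

K = 9/4, Plünnecke-Ruzsa bound K³|A| ≈ 45.5625, |3A| = 15, inequality holds.


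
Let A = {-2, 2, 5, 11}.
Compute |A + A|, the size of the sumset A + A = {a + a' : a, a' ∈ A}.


A + A = {a + a' : a, a' ∈ A}; |A| = 4.
General bounds: 2|A| - 1 ≤ |A + A| ≤ |A|(|A|+1)/2, i.e. 7 ≤ |A + A| ≤ 10.
Lower bound 2|A|-1 is attained iff A is an arithmetic progression.
Enumerate sums a + a' for a ≤ a' (symmetric, so this suffices):
a = -2: -2+-2=-4, -2+2=0, -2+5=3, -2+11=9
a = 2: 2+2=4, 2+5=7, 2+11=13
a = 5: 5+5=10, 5+11=16
a = 11: 11+11=22
Distinct sums: {-4, 0, 3, 4, 7, 9, 10, 13, 16, 22}
|A + A| = 10

|A + A| = 10


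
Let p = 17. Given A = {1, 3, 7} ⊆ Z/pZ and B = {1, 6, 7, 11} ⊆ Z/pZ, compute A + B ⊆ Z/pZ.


Work in Z/17Z: reduce every sum a + b modulo 17.
Enumerate all 12 pairs:
a = 1: 1+1=2, 1+6=7, 1+7=8, 1+11=12
a = 3: 3+1=4, 3+6=9, 3+7=10, 3+11=14
a = 7: 7+1=8, 7+6=13, 7+7=14, 7+11=1
Distinct residues collected: {1, 2, 4, 7, 8, 9, 10, 12, 13, 14}
|A + B| = 10 (out of 17 total residues).

A + B = {1, 2, 4, 7, 8, 9, 10, 12, 13, 14}


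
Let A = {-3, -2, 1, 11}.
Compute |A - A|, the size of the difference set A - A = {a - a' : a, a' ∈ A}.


A - A = {a - a' : a, a' ∈ A}; |A| = 4.
Bounds: 2|A|-1 ≤ |A - A| ≤ |A|² - |A| + 1, i.e. 7 ≤ |A - A| ≤ 13.
Note: 0 ∈ A - A always (from a - a). The set is symmetric: if d ∈ A - A then -d ∈ A - A.
Enumerate nonzero differences d = a - a' with a > a' (then include -d):
Positive differences: {1, 3, 4, 10, 13, 14}
Full difference set: {0} ∪ (positive diffs) ∪ (negative diffs).
|A - A| = 1 + 2·6 = 13 (matches direct enumeration: 13).

|A - A| = 13


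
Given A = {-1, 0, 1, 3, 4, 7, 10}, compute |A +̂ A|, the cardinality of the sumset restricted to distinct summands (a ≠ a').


Restricted sumset: A +̂ A = {a + a' : a ∈ A, a' ∈ A, a ≠ a'}.
Equivalently, take A + A and drop any sum 2a that is achievable ONLY as a + a for a ∈ A (i.e. sums representable only with equal summands).
Enumerate pairs (a, a') with a < a' (symmetric, so each unordered pair gives one sum; this covers all a ≠ a'):
  -1 + 0 = -1
  -1 + 1 = 0
  -1 + 3 = 2
  -1 + 4 = 3
  -1 + 7 = 6
  -1 + 10 = 9
  0 + 1 = 1
  0 + 3 = 3
  0 + 4 = 4
  0 + 7 = 7
  0 + 10 = 10
  1 + 3 = 4
  1 + 4 = 5
  1 + 7 = 8
  1 + 10 = 11
  3 + 4 = 7
  3 + 7 = 10
  3 + 10 = 13
  4 + 7 = 11
  4 + 10 = 14
  7 + 10 = 17
Collected distinct sums: {-1, 0, 1, 2, 3, 4, 5, 6, 7, 8, 9, 10, 11, 13, 14, 17}
|A +̂ A| = 16
(Reference bound: |A +̂ A| ≥ 2|A| - 3 for |A| ≥ 2, with |A| = 7 giving ≥ 11.)

|A +̂ A| = 16


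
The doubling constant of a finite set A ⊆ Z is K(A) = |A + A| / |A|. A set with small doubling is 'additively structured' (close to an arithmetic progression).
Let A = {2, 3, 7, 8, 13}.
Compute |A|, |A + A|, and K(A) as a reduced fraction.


|A| = 5.
Compute A + A by enumerating all 25 pairs.
A + A = {4, 5, 6, 9, 10, 11, 14, 15, 16, 20, 21, 26}, so |A + A| = 12.
K = |A + A| / |A| = 12/5 (already in lowest terms) ≈ 2.4000.
Reference: AP of size 5 gives K = 9/5 ≈ 1.8000; a fully generic set of size 5 gives K ≈ 3.0000.

|A| = 5, |A + A| = 12, K = 12/5.


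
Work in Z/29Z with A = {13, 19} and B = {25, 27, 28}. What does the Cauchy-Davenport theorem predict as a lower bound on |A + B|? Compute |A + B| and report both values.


Cauchy-Davenport: |A + B| ≥ min(p, |A| + |B| - 1) for A, B nonempty in Z/pZ.
|A| = 2, |B| = 3, p = 29.
CD lower bound = min(29, 2 + 3 - 1) = min(29, 4) = 4.
Compute A + B mod 29 directly:
a = 13: 13+25=9, 13+27=11, 13+28=12
a = 19: 19+25=15, 19+27=17, 19+28=18
A + B = {9, 11, 12, 15, 17, 18}, so |A + B| = 6.
Verify: 6 ≥ 4? Yes ✓.

CD lower bound = 4, actual |A + B| = 6.


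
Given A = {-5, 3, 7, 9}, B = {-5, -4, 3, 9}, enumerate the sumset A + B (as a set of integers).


A + B = {a + b : a ∈ A, b ∈ B}.
Enumerate all |A|·|B| = 4·4 = 16 pairs (a, b) and collect distinct sums.
a = -5: -5+-5=-10, -5+-4=-9, -5+3=-2, -5+9=4
a = 3: 3+-5=-2, 3+-4=-1, 3+3=6, 3+9=12
a = 7: 7+-5=2, 7+-4=3, 7+3=10, 7+9=16
a = 9: 9+-5=4, 9+-4=5, 9+3=12, 9+9=18
Collecting distinct sums: A + B = {-10, -9, -2, -1, 2, 3, 4, 5, 6, 10, 12, 16, 18}
|A + B| = 13

A + B = {-10, -9, -2, -1, 2, 3, 4, 5, 6, 10, 12, 16, 18}


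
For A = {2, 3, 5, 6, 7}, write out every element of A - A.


A - A = {a - a' : a, a' ∈ A}.
Compute a - a' for each ordered pair (a, a'):
a = 2: 2-2=0, 2-3=-1, 2-5=-3, 2-6=-4, 2-7=-5
a = 3: 3-2=1, 3-3=0, 3-5=-2, 3-6=-3, 3-7=-4
a = 5: 5-2=3, 5-3=2, 5-5=0, 5-6=-1, 5-7=-2
a = 6: 6-2=4, 6-3=3, 6-5=1, 6-6=0, 6-7=-1
a = 7: 7-2=5, 7-3=4, 7-5=2, 7-6=1, 7-7=0
Collecting distinct values (and noting 0 appears from a-a):
A - A = {-5, -4, -3, -2, -1, 0, 1, 2, 3, 4, 5}
|A - A| = 11

A - A = {-5, -4, -3, -2, -1, 0, 1, 2, 3, 4, 5}


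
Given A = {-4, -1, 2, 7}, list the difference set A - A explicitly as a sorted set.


A - A = {a - a' : a, a' ∈ A}.
Compute a - a' for each ordered pair (a, a'):
a = -4: -4--4=0, -4--1=-3, -4-2=-6, -4-7=-11
a = -1: -1--4=3, -1--1=0, -1-2=-3, -1-7=-8
a = 2: 2--4=6, 2--1=3, 2-2=0, 2-7=-5
a = 7: 7--4=11, 7--1=8, 7-2=5, 7-7=0
Collecting distinct values (and noting 0 appears from a-a):
A - A = {-11, -8, -6, -5, -3, 0, 3, 5, 6, 8, 11}
|A - A| = 11

A - A = {-11, -8, -6, -5, -3, 0, 3, 5, 6, 8, 11}


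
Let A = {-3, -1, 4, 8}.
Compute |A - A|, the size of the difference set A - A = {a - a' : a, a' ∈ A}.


A - A = {a - a' : a, a' ∈ A}; |A| = 4.
Bounds: 2|A|-1 ≤ |A - A| ≤ |A|² - |A| + 1, i.e. 7 ≤ |A - A| ≤ 13.
Note: 0 ∈ A - A always (from a - a). The set is symmetric: if d ∈ A - A then -d ∈ A - A.
Enumerate nonzero differences d = a - a' with a > a' (then include -d):
Positive differences: {2, 4, 5, 7, 9, 11}
Full difference set: {0} ∪ (positive diffs) ∪ (negative diffs).
|A - A| = 1 + 2·6 = 13 (matches direct enumeration: 13).

|A - A| = 13


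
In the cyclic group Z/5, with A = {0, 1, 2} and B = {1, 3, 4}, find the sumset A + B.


Work in Z/5Z: reduce every sum a + b modulo 5.
Enumerate all 9 pairs:
a = 0: 0+1=1, 0+3=3, 0+4=4
a = 1: 1+1=2, 1+3=4, 1+4=0
a = 2: 2+1=3, 2+3=0, 2+4=1
Distinct residues collected: {0, 1, 2, 3, 4}
|A + B| = 5 (out of 5 total residues).

A + B = {0, 1, 2, 3, 4}


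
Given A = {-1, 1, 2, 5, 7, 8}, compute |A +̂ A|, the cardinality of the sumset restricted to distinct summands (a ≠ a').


Restricted sumset: A +̂ A = {a + a' : a ∈ A, a' ∈ A, a ≠ a'}.
Equivalently, take A + A and drop any sum 2a that is achievable ONLY as a + a for a ∈ A (i.e. sums representable only with equal summands).
Enumerate pairs (a, a') with a < a' (symmetric, so each unordered pair gives one sum; this covers all a ≠ a'):
  -1 + 1 = 0
  -1 + 2 = 1
  -1 + 5 = 4
  -1 + 7 = 6
  -1 + 8 = 7
  1 + 2 = 3
  1 + 5 = 6
  1 + 7 = 8
  1 + 8 = 9
  2 + 5 = 7
  2 + 7 = 9
  2 + 8 = 10
  5 + 7 = 12
  5 + 8 = 13
  7 + 8 = 15
Collected distinct sums: {0, 1, 3, 4, 6, 7, 8, 9, 10, 12, 13, 15}
|A +̂ A| = 12
(Reference bound: |A +̂ A| ≥ 2|A| - 3 for |A| ≥ 2, with |A| = 6 giving ≥ 9.)

|A +̂ A| = 12


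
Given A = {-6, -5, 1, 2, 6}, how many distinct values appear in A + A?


A + A = {a + a' : a, a' ∈ A}; |A| = 5.
General bounds: 2|A| - 1 ≤ |A + A| ≤ |A|(|A|+1)/2, i.e. 9 ≤ |A + A| ≤ 15.
Lower bound 2|A|-1 is attained iff A is an arithmetic progression.
Enumerate sums a + a' for a ≤ a' (symmetric, so this suffices):
a = -6: -6+-6=-12, -6+-5=-11, -6+1=-5, -6+2=-4, -6+6=0
a = -5: -5+-5=-10, -5+1=-4, -5+2=-3, -5+6=1
a = 1: 1+1=2, 1+2=3, 1+6=7
a = 2: 2+2=4, 2+6=8
a = 6: 6+6=12
Distinct sums: {-12, -11, -10, -5, -4, -3, 0, 1, 2, 3, 4, 7, 8, 12}
|A + A| = 14

|A + A| = 14


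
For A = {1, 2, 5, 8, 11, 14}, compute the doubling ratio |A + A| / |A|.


|A| = 6.
Compute A + A by enumerating all 36 pairs.
A + A = {2, 3, 4, 6, 7, 9, 10, 12, 13, 15, 16, 19, 22, 25, 28}, so |A + A| = 15.
K = |A + A| / |A| = 15/6 = 5/2 ≈ 2.5000.
Reference: AP of size 6 gives K = 11/6 ≈ 1.8333; a fully generic set of size 6 gives K ≈ 3.5000.

|A| = 6, |A + A| = 15, K = 15/6 = 5/2.


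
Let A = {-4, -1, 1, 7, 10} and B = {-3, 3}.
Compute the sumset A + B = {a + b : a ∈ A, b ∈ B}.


A + B = {a + b : a ∈ A, b ∈ B}.
Enumerate all |A|·|B| = 5·2 = 10 pairs (a, b) and collect distinct sums.
a = -4: -4+-3=-7, -4+3=-1
a = -1: -1+-3=-4, -1+3=2
a = 1: 1+-3=-2, 1+3=4
a = 7: 7+-3=4, 7+3=10
a = 10: 10+-3=7, 10+3=13
Collecting distinct sums: A + B = {-7, -4, -2, -1, 2, 4, 7, 10, 13}
|A + B| = 9

A + B = {-7, -4, -2, -1, 2, 4, 7, 10, 13}


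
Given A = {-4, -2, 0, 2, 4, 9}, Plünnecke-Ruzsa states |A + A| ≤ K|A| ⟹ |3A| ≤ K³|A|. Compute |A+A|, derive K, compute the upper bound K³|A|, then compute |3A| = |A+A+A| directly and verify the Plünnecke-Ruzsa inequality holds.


|A| = 6.
Step 1: Compute A + A by enumerating all 36 pairs.
A + A = {-8, -6, -4, -2, 0, 2, 4, 5, 6, 7, 8, 9, 11, 13, 18}, so |A + A| = 15.
Step 2: Doubling constant K = |A + A|/|A| = 15/6 = 15/6 ≈ 2.5000.
Step 3: Plünnecke-Ruzsa gives |3A| ≤ K³·|A| = (2.5000)³ · 6 ≈ 93.7500.
Step 4: Compute 3A = A + A + A directly by enumerating all triples (a,b,c) ∈ A³; |3A| = 28.
Step 5: Check 28 ≤ 93.7500? Yes ✓.

K = 15/6, Plünnecke-Ruzsa bound K³|A| ≈ 93.7500, |3A| = 28, inequality holds.


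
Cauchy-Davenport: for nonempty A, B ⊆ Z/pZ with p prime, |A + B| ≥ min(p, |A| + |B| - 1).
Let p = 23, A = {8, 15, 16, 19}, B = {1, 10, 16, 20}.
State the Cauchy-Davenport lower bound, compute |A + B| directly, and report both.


Cauchy-Davenport: |A + B| ≥ min(p, |A| + |B| - 1) for A, B nonempty in Z/pZ.
|A| = 4, |B| = 4, p = 23.
CD lower bound = min(23, 4 + 4 - 1) = min(23, 7) = 7.
Compute A + B mod 23 directly:
a = 8: 8+1=9, 8+10=18, 8+16=1, 8+20=5
a = 15: 15+1=16, 15+10=2, 15+16=8, 15+20=12
a = 16: 16+1=17, 16+10=3, 16+16=9, 16+20=13
a = 19: 19+1=20, 19+10=6, 19+16=12, 19+20=16
A + B = {1, 2, 3, 5, 6, 8, 9, 12, 13, 16, 17, 18, 20}, so |A + B| = 13.
Verify: 13 ≥ 7? Yes ✓.

CD lower bound = 7, actual |A + B| = 13.


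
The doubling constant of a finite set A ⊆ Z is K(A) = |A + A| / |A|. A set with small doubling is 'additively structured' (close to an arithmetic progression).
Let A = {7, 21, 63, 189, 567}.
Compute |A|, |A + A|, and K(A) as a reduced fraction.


|A| = 5.
Compute A + A by enumerating all 25 pairs.
A + A = {14, 28, 42, 70, 84, 126, 196, 210, 252, 378, 574, 588, 630, 756, 1134}, so |A + A| = 15.
K = |A + A| / |A| = 15/5 = 3/1 ≈ 3.0000.
Reference: AP of size 5 gives K = 9/5 ≈ 1.8000; a fully generic set of size 5 gives K ≈ 3.0000.

|A| = 5, |A + A| = 15, K = 15/5 = 3/1.


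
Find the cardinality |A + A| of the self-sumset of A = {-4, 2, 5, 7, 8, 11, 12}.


A + A = {a + a' : a, a' ∈ A}; |A| = 7.
General bounds: 2|A| - 1 ≤ |A + A| ≤ |A|(|A|+1)/2, i.e. 13 ≤ |A + A| ≤ 28.
Lower bound 2|A|-1 is attained iff A is an arithmetic progression.
Enumerate sums a + a' for a ≤ a' (symmetric, so this suffices):
a = -4: -4+-4=-8, -4+2=-2, -4+5=1, -4+7=3, -4+8=4, -4+11=7, -4+12=8
a = 2: 2+2=4, 2+5=7, 2+7=9, 2+8=10, 2+11=13, 2+12=14
a = 5: 5+5=10, 5+7=12, 5+8=13, 5+11=16, 5+12=17
a = 7: 7+7=14, 7+8=15, 7+11=18, 7+12=19
a = 8: 8+8=16, 8+11=19, 8+12=20
a = 11: 11+11=22, 11+12=23
a = 12: 12+12=24
Distinct sums: {-8, -2, 1, 3, 4, 7, 8, 9, 10, 12, 13, 14, 15, 16, 17, 18, 19, 20, 22, 23, 24}
|A + A| = 21

|A + A| = 21


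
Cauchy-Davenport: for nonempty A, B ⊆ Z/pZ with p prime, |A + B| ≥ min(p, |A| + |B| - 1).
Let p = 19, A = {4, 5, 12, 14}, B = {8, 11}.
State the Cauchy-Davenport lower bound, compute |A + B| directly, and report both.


Cauchy-Davenport: |A + B| ≥ min(p, |A| + |B| - 1) for A, B nonempty in Z/pZ.
|A| = 4, |B| = 2, p = 19.
CD lower bound = min(19, 4 + 2 - 1) = min(19, 5) = 5.
Compute A + B mod 19 directly:
a = 4: 4+8=12, 4+11=15
a = 5: 5+8=13, 5+11=16
a = 12: 12+8=1, 12+11=4
a = 14: 14+8=3, 14+11=6
A + B = {1, 3, 4, 6, 12, 13, 15, 16}, so |A + B| = 8.
Verify: 8 ≥ 5? Yes ✓.

CD lower bound = 5, actual |A + B| = 8.


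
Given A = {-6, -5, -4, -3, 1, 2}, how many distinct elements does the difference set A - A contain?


A - A = {a - a' : a, a' ∈ A}; |A| = 6.
Bounds: 2|A|-1 ≤ |A - A| ≤ |A|² - |A| + 1, i.e. 11 ≤ |A - A| ≤ 31.
Note: 0 ∈ A - A always (from a - a). The set is symmetric: if d ∈ A - A then -d ∈ A - A.
Enumerate nonzero differences d = a - a' with a > a' (then include -d):
Positive differences: {1, 2, 3, 4, 5, 6, 7, 8}
Full difference set: {0} ∪ (positive diffs) ∪ (negative diffs).
|A - A| = 1 + 2·8 = 17 (matches direct enumeration: 17).

|A - A| = 17


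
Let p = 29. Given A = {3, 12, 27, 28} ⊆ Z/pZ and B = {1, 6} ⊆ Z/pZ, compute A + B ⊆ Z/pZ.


Work in Z/29Z: reduce every sum a + b modulo 29.
Enumerate all 8 pairs:
a = 3: 3+1=4, 3+6=9
a = 12: 12+1=13, 12+6=18
a = 27: 27+1=28, 27+6=4
a = 28: 28+1=0, 28+6=5
Distinct residues collected: {0, 4, 5, 9, 13, 18, 28}
|A + B| = 7 (out of 29 total residues).

A + B = {0, 4, 5, 9, 13, 18, 28}


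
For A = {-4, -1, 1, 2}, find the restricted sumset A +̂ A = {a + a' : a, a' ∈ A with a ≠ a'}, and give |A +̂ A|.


Restricted sumset: A +̂ A = {a + a' : a ∈ A, a' ∈ A, a ≠ a'}.
Equivalently, take A + A and drop any sum 2a that is achievable ONLY as a + a for a ∈ A (i.e. sums representable only with equal summands).
Enumerate pairs (a, a') with a < a' (symmetric, so each unordered pair gives one sum; this covers all a ≠ a'):
  -4 + -1 = -5
  -4 + 1 = -3
  -4 + 2 = -2
  -1 + 1 = 0
  -1 + 2 = 1
  1 + 2 = 3
Collected distinct sums: {-5, -3, -2, 0, 1, 3}
|A +̂ A| = 6
(Reference bound: |A +̂ A| ≥ 2|A| - 3 for |A| ≥ 2, with |A| = 4 giving ≥ 5.)

|A +̂ A| = 6


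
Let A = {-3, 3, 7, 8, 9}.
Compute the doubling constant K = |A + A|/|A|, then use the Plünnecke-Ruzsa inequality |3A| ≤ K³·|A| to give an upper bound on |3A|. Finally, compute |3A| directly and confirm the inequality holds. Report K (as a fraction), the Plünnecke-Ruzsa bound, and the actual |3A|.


|A| = 5.
Step 1: Compute A + A by enumerating all 25 pairs.
A + A = {-6, 0, 4, 5, 6, 10, 11, 12, 14, 15, 16, 17, 18}, so |A + A| = 13.
Step 2: Doubling constant K = |A + A|/|A| = 13/5 = 13/5 ≈ 2.6000.
Step 3: Plünnecke-Ruzsa gives |3A| ≤ K³·|A| = (2.6000)³ · 5 ≈ 87.8800.
Step 4: Compute 3A = A + A + A directly by enumerating all triples (a,b,c) ∈ A³; |3A| = 24.
Step 5: Check 24 ≤ 87.8800? Yes ✓.

K = 13/5, Plünnecke-Ruzsa bound K³|A| ≈ 87.8800, |3A| = 24, inequality holds.


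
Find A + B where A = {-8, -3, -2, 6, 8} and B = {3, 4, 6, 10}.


A + B = {a + b : a ∈ A, b ∈ B}.
Enumerate all |A|·|B| = 5·4 = 20 pairs (a, b) and collect distinct sums.
a = -8: -8+3=-5, -8+4=-4, -8+6=-2, -8+10=2
a = -3: -3+3=0, -3+4=1, -3+6=3, -3+10=7
a = -2: -2+3=1, -2+4=2, -2+6=4, -2+10=8
a = 6: 6+3=9, 6+4=10, 6+6=12, 6+10=16
a = 8: 8+3=11, 8+4=12, 8+6=14, 8+10=18
Collecting distinct sums: A + B = {-5, -4, -2, 0, 1, 2, 3, 4, 7, 8, 9, 10, 11, 12, 14, 16, 18}
|A + B| = 17

A + B = {-5, -4, -2, 0, 1, 2, 3, 4, 7, 8, 9, 10, 11, 12, 14, 16, 18}


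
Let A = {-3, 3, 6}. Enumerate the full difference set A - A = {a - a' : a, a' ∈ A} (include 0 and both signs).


A - A = {a - a' : a, a' ∈ A}.
Compute a - a' for each ordered pair (a, a'):
a = -3: -3--3=0, -3-3=-6, -3-6=-9
a = 3: 3--3=6, 3-3=0, 3-6=-3
a = 6: 6--3=9, 6-3=3, 6-6=0
Collecting distinct values (and noting 0 appears from a-a):
A - A = {-9, -6, -3, 0, 3, 6, 9}
|A - A| = 7

A - A = {-9, -6, -3, 0, 3, 6, 9}


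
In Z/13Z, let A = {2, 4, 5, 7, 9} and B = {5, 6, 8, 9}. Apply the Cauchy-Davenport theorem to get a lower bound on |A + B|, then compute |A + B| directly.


Cauchy-Davenport: |A + B| ≥ min(p, |A| + |B| - 1) for A, B nonempty in Z/pZ.
|A| = 5, |B| = 4, p = 13.
CD lower bound = min(13, 5 + 4 - 1) = min(13, 8) = 8.
Compute A + B mod 13 directly:
a = 2: 2+5=7, 2+6=8, 2+8=10, 2+9=11
a = 4: 4+5=9, 4+6=10, 4+8=12, 4+9=0
a = 5: 5+5=10, 5+6=11, 5+8=0, 5+9=1
a = 7: 7+5=12, 7+6=0, 7+8=2, 7+9=3
a = 9: 9+5=1, 9+6=2, 9+8=4, 9+9=5
A + B = {0, 1, 2, 3, 4, 5, 7, 8, 9, 10, 11, 12}, so |A + B| = 12.
Verify: 12 ≥ 8? Yes ✓.

CD lower bound = 8, actual |A + B| = 12.


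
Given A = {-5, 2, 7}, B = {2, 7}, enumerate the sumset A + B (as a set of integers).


A + B = {a + b : a ∈ A, b ∈ B}.
Enumerate all |A|·|B| = 3·2 = 6 pairs (a, b) and collect distinct sums.
a = -5: -5+2=-3, -5+7=2
a = 2: 2+2=4, 2+7=9
a = 7: 7+2=9, 7+7=14
Collecting distinct sums: A + B = {-3, 2, 4, 9, 14}
|A + B| = 5

A + B = {-3, 2, 4, 9, 14}


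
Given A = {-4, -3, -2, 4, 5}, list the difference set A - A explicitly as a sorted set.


A - A = {a - a' : a, a' ∈ A}.
Compute a - a' for each ordered pair (a, a'):
a = -4: -4--4=0, -4--3=-1, -4--2=-2, -4-4=-8, -4-5=-9
a = -3: -3--4=1, -3--3=0, -3--2=-1, -3-4=-7, -3-5=-8
a = -2: -2--4=2, -2--3=1, -2--2=0, -2-4=-6, -2-5=-7
a = 4: 4--4=8, 4--3=7, 4--2=6, 4-4=0, 4-5=-1
a = 5: 5--4=9, 5--3=8, 5--2=7, 5-4=1, 5-5=0
Collecting distinct values (and noting 0 appears from a-a):
A - A = {-9, -8, -7, -6, -2, -1, 0, 1, 2, 6, 7, 8, 9}
|A - A| = 13

A - A = {-9, -8, -7, -6, -2, -1, 0, 1, 2, 6, 7, 8, 9}


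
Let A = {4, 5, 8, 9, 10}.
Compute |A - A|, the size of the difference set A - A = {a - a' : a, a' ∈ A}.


A - A = {a - a' : a, a' ∈ A}; |A| = 5.
Bounds: 2|A|-1 ≤ |A - A| ≤ |A|² - |A| + 1, i.e. 9 ≤ |A - A| ≤ 21.
Note: 0 ∈ A - A always (from a - a). The set is symmetric: if d ∈ A - A then -d ∈ A - A.
Enumerate nonzero differences d = a - a' with a > a' (then include -d):
Positive differences: {1, 2, 3, 4, 5, 6}
Full difference set: {0} ∪ (positive diffs) ∪ (negative diffs).
|A - A| = 1 + 2·6 = 13 (matches direct enumeration: 13).

|A - A| = 13


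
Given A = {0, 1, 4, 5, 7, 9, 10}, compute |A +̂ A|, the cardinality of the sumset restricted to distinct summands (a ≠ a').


Restricted sumset: A +̂ A = {a + a' : a ∈ A, a' ∈ A, a ≠ a'}.
Equivalently, take A + A and drop any sum 2a that is achievable ONLY as a + a for a ∈ A (i.e. sums representable only with equal summands).
Enumerate pairs (a, a') with a < a' (symmetric, so each unordered pair gives one sum; this covers all a ≠ a'):
  0 + 1 = 1
  0 + 4 = 4
  0 + 5 = 5
  0 + 7 = 7
  0 + 9 = 9
  0 + 10 = 10
  1 + 4 = 5
  1 + 5 = 6
  1 + 7 = 8
  1 + 9 = 10
  1 + 10 = 11
  4 + 5 = 9
  4 + 7 = 11
  4 + 9 = 13
  4 + 10 = 14
  5 + 7 = 12
  5 + 9 = 14
  5 + 10 = 15
  7 + 9 = 16
  7 + 10 = 17
  9 + 10 = 19
Collected distinct sums: {1, 4, 5, 6, 7, 8, 9, 10, 11, 12, 13, 14, 15, 16, 17, 19}
|A +̂ A| = 16
(Reference bound: |A +̂ A| ≥ 2|A| - 3 for |A| ≥ 2, with |A| = 7 giving ≥ 11.)

|A +̂ A| = 16


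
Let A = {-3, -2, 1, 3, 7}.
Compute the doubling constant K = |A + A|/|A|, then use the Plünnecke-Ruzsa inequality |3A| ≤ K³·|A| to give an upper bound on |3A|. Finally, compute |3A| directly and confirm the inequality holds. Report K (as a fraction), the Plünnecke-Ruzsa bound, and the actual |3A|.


|A| = 5.
Step 1: Compute A + A by enumerating all 25 pairs.
A + A = {-6, -5, -4, -2, -1, 0, 1, 2, 4, 5, 6, 8, 10, 14}, so |A + A| = 14.
Step 2: Doubling constant K = |A + A|/|A| = 14/5 = 14/5 ≈ 2.8000.
Step 3: Plünnecke-Ruzsa gives |3A| ≤ K³·|A| = (2.8000)³ · 5 ≈ 109.7600.
Step 4: Compute 3A = A + A + A directly by enumerating all triples (a,b,c) ∈ A³; |3A| = 25.
Step 5: Check 25 ≤ 109.7600? Yes ✓.

K = 14/5, Plünnecke-Ruzsa bound K³|A| ≈ 109.7600, |3A| = 25, inequality holds.


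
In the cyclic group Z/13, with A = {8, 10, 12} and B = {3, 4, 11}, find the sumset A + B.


Work in Z/13Z: reduce every sum a + b modulo 13.
Enumerate all 9 pairs:
a = 8: 8+3=11, 8+4=12, 8+11=6
a = 10: 10+3=0, 10+4=1, 10+11=8
a = 12: 12+3=2, 12+4=3, 12+11=10
Distinct residues collected: {0, 1, 2, 3, 6, 8, 10, 11, 12}
|A + B| = 9 (out of 13 total residues).

A + B = {0, 1, 2, 3, 6, 8, 10, 11, 12}


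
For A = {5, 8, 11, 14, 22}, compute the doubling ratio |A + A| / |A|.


|A| = 5.
Compute A + A by enumerating all 25 pairs.
A + A = {10, 13, 16, 19, 22, 25, 27, 28, 30, 33, 36, 44}, so |A + A| = 12.
K = |A + A| / |A| = 12/5 (already in lowest terms) ≈ 2.4000.
Reference: AP of size 5 gives K = 9/5 ≈ 1.8000; a fully generic set of size 5 gives K ≈ 3.0000.

|A| = 5, |A + A| = 12, K = 12/5.


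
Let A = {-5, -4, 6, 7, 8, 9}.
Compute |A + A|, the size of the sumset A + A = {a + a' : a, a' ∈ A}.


A + A = {a + a' : a, a' ∈ A}; |A| = 6.
General bounds: 2|A| - 1 ≤ |A + A| ≤ |A|(|A|+1)/2, i.e. 11 ≤ |A + A| ≤ 21.
Lower bound 2|A|-1 is attained iff A is an arithmetic progression.
Enumerate sums a + a' for a ≤ a' (symmetric, so this suffices):
a = -5: -5+-5=-10, -5+-4=-9, -5+6=1, -5+7=2, -5+8=3, -5+9=4
a = -4: -4+-4=-8, -4+6=2, -4+7=3, -4+8=4, -4+9=5
a = 6: 6+6=12, 6+7=13, 6+8=14, 6+9=15
a = 7: 7+7=14, 7+8=15, 7+9=16
a = 8: 8+8=16, 8+9=17
a = 9: 9+9=18
Distinct sums: {-10, -9, -8, 1, 2, 3, 4, 5, 12, 13, 14, 15, 16, 17, 18}
|A + A| = 15

|A + A| = 15


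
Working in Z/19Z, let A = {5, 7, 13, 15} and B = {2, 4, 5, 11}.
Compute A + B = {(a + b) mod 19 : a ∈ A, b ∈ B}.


Work in Z/19Z: reduce every sum a + b modulo 19.
Enumerate all 16 pairs:
a = 5: 5+2=7, 5+4=9, 5+5=10, 5+11=16
a = 7: 7+2=9, 7+4=11, 7+5=12, 7+11=18
a = 13: 13+2=15, 13+4=17, 13+5=18, 13+11=5
a = 15: 15+2=17, 15+4=0, 15+5=1, 15+11=7
Distinct residues collected: {0, 1, 5, 7, 9, 10, 11, 12, 15, 16, 17, 18}
|A + B| = 12 (out of 19 total residues).

A + B = {0, 1, 5, 7, 9, 10, 11, 12, 15, 16, 17, 18}


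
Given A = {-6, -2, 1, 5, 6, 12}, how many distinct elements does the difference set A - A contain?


A - A = {a - a' : a, a' ∈ A}; |A| = 6.
Bounds: 2|A|-1 ≤ |A - A| ≤ |A|² - |A| + 1, i.e. 11 ≤ |A - A| ≤ 31.
Note: 0 ∈ A - A always (from a - a). The set is symmetric: if d ∈ A - A then -d ∈ A - A.
Enumerate nonzero differences d = a - a' with a > a' (then include -d):
Positive differences: {1, 3, 4, 5, 6, 7, 8, 11, 12, 14, 18}
Full difference set: {0} ∪ (positive diffs) ∪ (negative diffs).
|A - A| = 1 + 2·11 = 23 (matches direct enumeration: 23).

|A - A| = 23


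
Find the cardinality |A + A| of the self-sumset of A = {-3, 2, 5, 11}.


A + A = {a + a' : a, a' ∈ A}; |A| = 4.
General bounds: 2|A| - 1 ≤ |A + A| ≤ |A|(|A|+1)/2, i.e. 7 ≤ |A + A| ≤ 10.
Lower bound 2|A|-1 is attained iff A is an arithmetic progression.
Enumerate sums a + a' for a ≤ a' (symmetric, so this suffices):
a = -3: -3+-3=-6, -3+2=-1, -3+5=2, -3+11=8
a = 2: 2+2=4, 2+5=7, 2+11=13
a = 5: 5+5=10, 5+11=16
a = 11: 11+11=22
Distinct sums: {-6, -1, 2, 4, 7, 8, 10, 13, 16, 22}
|A + A| = 10

|A + A| = 10


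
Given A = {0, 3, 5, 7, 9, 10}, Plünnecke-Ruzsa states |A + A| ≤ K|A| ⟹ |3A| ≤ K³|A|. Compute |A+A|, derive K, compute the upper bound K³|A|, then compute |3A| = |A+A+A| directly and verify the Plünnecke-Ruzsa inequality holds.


|A| = 6.
Step 1: Compute A + A by enumerating all 36 pairs.
A + A = {0, 3, 5, 6, 7, 8, 9, 10, 12, 13, 14, 15, 16, 17, 18, 19, 20}, so |A + A| = 17.
Step 2: Doubling constant K = |A + A|/|A| = 17/6 = 17/6 ≈ 2.8333.
Step 3: Plünnecke-Ruzsa gives |3A| ≤ K³·|A| = (2.8333)³ · 6 ≈ 136.4722.
Step 4: Compute 3A = A + A + A directly by enumerating all triples (a,b,c) ∈ A³; |3A| = 28.
Step 5: Check 28 ≤ 136.4722? Yes ✓.

K = 17/6, Plünnecke-Ruzsa bound K³|A| ≈ 136.4722, |3A| = 28, inequality holds.


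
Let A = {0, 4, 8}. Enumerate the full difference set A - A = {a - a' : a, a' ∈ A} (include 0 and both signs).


A - A = {a - a' : a, a' ∈ A}.
Compute a - a' for each ordered pair (a, a'):
a = 0: 0-0=0, 0-4=-4, 0-8=-8
a = 4: 4-0=4, 4-4=0, 4-8=-4
a = 8: 8-0=8, 8-4=4, 8-8=0
Collecting distinct values (and noting 0 appears from a-a):
A - A = {-8, -4, 0, 4, 8}
|A - A| = 5

A - A = {-8, -4, 0, 4, 8}


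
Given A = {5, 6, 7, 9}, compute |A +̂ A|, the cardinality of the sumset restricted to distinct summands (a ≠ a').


Restricted sumset: A +̂ A = {a + a' : a ∈ A, a' ∈ A, a ≠ a'}.
Equivalently, take A + A and drop any sum 2a that is achievable ONLY as a + a for a ∈ A (i.e. sums representable only with equal summands).
Enumerate pairs (a, a') with a < a' (symmetric, so each unordered pair gives one sum; this covers all a ≠ a'):
  5 + 6 = 11
  5 + 7 = 12
  5 + 9 = 14
  6 + 7 = 13
  6 + 9 = 15
  7 + 9 = 16
Collected distinct sums: {11, 12, 13, 14, 15, 16}
|A +̂ A| = 6
(Reference bound: |A +̂ A| ≥ 2|A| - 3 for |A| ≥ 2, with |A| = 4 giving ≥ 5.)

|A +̂ A| = 6
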